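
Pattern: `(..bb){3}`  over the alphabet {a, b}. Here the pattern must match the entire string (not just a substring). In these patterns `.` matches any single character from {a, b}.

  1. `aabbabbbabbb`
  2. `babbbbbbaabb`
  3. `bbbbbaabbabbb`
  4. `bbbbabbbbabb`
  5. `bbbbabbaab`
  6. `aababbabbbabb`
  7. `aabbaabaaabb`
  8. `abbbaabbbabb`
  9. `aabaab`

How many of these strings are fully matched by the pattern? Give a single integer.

4

1 → match
2 → match
3 → no match
4 → match
5 → no match — must end with `bb`
6 → no match
7 → no match
8 → match
9 → no match — must end with `bb`
Total matched: 4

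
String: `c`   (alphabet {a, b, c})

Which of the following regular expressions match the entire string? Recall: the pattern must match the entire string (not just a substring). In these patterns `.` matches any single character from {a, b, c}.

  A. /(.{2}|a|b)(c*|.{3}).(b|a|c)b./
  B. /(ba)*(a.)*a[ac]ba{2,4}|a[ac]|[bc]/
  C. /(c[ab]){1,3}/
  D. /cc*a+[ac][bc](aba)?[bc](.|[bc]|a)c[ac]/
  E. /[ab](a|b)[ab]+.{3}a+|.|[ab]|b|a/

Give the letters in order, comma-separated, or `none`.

B, E

A → no match
B → match
C → no match
D → no match
E → match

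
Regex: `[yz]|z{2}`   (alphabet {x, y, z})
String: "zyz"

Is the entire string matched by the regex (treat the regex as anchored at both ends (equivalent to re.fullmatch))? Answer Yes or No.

No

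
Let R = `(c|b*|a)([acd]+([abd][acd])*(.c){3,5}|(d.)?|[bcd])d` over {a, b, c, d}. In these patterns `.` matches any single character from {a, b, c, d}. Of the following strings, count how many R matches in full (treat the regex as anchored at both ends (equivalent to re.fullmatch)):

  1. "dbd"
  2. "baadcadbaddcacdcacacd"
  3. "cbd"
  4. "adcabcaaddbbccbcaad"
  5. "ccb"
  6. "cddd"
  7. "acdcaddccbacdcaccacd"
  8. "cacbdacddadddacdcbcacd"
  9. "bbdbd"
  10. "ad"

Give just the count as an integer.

1 → match
2 → no match
3 → match
4 → no match
5 → no match — must end with "d"
6 → match
7 → no match
8 → match
9 → match
10 → match
Total matched: 6

6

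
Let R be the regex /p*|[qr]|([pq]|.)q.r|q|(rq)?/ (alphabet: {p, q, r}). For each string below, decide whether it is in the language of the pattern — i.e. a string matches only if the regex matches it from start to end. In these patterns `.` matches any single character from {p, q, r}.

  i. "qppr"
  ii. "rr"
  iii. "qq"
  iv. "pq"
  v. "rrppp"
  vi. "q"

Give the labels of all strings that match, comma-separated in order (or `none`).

vi

i. "qppr" → no match
ii. "rr" → no match
iii. "qq" → no match
iv. "pq" → no match
v. "rrppp" → no match
vi. "q" → match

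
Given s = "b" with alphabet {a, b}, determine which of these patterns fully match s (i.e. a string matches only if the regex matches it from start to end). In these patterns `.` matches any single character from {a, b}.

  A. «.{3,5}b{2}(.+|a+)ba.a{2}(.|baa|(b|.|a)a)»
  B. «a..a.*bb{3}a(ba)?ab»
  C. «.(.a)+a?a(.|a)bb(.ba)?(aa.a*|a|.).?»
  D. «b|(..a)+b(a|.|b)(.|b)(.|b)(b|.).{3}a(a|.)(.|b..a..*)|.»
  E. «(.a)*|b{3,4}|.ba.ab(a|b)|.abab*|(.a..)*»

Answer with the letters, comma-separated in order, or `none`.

A → no match
B → no match — must start with "a"
C → no match
D → match
E → no match

D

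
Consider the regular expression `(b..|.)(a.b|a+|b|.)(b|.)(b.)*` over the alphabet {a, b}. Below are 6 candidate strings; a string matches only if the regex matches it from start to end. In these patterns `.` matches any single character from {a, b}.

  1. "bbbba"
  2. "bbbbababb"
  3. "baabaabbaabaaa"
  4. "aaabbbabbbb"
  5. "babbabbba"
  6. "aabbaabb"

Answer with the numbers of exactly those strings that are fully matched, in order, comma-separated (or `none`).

1, 2, 4, 5

1. "bbbba" → match
2. "bbbbababb" → match
3 → no match
4. "aaabbbabbbb" → match
5. "babbabbba" → match
6. "aabbaabb" → no match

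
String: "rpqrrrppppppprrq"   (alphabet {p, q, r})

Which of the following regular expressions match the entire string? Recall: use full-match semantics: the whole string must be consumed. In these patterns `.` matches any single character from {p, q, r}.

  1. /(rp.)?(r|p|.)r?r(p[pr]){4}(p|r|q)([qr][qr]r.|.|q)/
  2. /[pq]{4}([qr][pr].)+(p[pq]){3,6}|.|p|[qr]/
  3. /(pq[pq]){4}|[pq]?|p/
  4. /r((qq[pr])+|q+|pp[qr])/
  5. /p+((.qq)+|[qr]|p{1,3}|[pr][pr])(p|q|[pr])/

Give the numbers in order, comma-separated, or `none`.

1 → match
2 → no match
3 → no match
4 → no match
5 → no match — must start with "p"

1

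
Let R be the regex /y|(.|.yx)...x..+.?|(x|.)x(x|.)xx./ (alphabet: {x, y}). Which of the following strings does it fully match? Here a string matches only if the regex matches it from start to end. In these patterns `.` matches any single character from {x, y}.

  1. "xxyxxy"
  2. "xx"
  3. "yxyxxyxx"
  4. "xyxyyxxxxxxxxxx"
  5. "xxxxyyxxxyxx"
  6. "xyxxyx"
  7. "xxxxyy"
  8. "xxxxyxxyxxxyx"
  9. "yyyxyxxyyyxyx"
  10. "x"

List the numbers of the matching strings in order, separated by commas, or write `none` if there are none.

1, 3, 4

1 → match
2 → no match
3 → match
4 → match
5 → no match
6 → no match
7 → no match
8 → no match
9 → no match
10 → no match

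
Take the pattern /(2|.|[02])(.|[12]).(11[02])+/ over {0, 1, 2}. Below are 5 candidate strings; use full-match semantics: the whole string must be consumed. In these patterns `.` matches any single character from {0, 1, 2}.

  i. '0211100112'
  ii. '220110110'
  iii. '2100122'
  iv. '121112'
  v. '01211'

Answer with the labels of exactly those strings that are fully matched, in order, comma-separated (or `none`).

i → no match
ii → match
iii → no match
iv → match
v → no match

ii, iv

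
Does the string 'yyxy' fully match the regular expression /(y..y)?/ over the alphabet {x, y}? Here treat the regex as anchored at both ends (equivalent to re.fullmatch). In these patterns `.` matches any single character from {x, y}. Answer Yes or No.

Yes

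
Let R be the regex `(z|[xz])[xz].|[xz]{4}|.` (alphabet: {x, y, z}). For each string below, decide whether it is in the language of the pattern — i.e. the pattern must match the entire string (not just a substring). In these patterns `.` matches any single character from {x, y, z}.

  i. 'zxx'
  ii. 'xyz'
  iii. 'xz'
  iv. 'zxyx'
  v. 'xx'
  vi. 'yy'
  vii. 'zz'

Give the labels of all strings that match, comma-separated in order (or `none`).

i

i → match
ii → no match
iii → no match
iv → no match
v → no match
vi → no match
vii → no match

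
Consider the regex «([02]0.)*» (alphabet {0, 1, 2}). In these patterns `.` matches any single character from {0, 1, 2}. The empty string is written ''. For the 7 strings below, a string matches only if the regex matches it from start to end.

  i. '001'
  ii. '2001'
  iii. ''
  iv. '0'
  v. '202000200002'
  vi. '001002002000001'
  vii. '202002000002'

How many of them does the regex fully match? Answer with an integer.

5

i → match
ii → no match
iii → match
iv → no match
v → match
vi → match
vii → match
Total matched: 5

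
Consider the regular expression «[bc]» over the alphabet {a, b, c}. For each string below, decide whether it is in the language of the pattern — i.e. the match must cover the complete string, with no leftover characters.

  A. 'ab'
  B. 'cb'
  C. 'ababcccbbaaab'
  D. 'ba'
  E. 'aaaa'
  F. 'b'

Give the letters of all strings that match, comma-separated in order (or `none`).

F

A → no match
B → no match
C → no match
D → no match
E → no match
F → match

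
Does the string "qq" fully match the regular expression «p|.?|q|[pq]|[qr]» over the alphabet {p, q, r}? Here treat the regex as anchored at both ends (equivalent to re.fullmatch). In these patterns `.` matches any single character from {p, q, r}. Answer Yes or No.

No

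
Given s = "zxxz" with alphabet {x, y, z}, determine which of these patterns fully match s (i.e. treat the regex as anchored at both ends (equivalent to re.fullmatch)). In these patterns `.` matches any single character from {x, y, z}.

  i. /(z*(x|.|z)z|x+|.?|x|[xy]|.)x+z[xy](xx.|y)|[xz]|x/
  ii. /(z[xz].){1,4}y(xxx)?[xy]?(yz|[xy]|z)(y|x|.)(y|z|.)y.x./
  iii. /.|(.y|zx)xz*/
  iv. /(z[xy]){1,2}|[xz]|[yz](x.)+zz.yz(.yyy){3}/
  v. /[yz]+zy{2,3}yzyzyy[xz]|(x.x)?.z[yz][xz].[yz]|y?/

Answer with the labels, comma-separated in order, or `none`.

iii

i → no match
ii → no match
iii → match
iv → no match
v → no match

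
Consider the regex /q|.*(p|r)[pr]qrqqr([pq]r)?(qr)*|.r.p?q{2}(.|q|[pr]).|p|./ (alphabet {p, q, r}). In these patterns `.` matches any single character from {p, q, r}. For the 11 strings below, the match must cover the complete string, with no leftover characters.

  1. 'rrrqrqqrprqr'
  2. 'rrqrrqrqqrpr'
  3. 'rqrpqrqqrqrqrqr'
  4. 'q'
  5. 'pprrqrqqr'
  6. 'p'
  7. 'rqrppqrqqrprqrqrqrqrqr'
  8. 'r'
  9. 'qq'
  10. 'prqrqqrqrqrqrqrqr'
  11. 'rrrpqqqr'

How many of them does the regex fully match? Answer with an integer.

1 → match
2 → match
3 → match
4 → match
5 → match
6 → match
7 → match
8 → match
9 → no match
10 → match
11 → match
Total matched: 10

10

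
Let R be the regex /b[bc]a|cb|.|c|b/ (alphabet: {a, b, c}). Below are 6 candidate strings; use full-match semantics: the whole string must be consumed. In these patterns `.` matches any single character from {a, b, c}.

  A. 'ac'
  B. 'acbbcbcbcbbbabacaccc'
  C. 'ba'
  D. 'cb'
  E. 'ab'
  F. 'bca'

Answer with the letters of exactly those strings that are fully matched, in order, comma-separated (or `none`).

D, F

A → no match
B → no match
C → no match
D → match
E → no match
F → match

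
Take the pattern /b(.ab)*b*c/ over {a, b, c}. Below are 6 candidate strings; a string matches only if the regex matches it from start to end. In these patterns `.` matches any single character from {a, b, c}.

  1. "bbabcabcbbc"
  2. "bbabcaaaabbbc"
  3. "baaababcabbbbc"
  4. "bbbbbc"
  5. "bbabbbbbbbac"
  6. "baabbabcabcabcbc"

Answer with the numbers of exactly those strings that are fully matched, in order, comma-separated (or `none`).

4

1 → no match
2 → no match
3 → no match
4 → match
5 → no match
6 → no match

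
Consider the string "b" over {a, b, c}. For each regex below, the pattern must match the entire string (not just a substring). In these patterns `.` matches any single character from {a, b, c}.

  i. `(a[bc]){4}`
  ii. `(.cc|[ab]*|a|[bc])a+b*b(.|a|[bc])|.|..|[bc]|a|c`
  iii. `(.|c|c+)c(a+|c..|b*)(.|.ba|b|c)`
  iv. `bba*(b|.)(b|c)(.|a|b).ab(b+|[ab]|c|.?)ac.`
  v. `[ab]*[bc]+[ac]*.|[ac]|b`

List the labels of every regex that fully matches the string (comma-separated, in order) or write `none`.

i → no match — must start with "a"
ii → match
iii → no match
iv → no match — must start with "bb"
v → match

ii, v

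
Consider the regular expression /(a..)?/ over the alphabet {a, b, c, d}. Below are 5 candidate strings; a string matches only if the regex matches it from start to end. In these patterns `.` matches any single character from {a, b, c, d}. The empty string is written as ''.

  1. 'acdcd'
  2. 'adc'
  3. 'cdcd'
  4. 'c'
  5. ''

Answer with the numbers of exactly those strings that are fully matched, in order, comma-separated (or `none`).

2, 5

1 → no match
2 → match
3 → no match
4 → no match
5 → match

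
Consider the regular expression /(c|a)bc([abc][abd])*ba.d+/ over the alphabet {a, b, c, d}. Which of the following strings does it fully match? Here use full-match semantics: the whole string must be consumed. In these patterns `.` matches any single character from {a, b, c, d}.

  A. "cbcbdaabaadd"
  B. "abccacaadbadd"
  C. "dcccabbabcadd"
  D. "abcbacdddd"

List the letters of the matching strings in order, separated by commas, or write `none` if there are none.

A → match
B → match
C → no match
D → match

A, B, D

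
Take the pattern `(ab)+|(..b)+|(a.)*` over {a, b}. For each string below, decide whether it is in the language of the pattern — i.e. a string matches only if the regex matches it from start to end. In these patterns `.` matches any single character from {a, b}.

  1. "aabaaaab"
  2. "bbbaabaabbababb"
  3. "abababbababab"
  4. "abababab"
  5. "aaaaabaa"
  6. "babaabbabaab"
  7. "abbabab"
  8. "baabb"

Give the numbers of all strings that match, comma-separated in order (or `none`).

1 → no match
2 → match
3 → no match
4 → match
5 → match
6 → match
7 → no match
8 → no match

2, 4, 5, 6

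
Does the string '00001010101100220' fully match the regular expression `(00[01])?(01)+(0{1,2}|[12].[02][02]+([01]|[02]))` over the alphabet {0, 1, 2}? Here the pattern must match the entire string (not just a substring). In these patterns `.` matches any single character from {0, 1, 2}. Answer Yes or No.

Yes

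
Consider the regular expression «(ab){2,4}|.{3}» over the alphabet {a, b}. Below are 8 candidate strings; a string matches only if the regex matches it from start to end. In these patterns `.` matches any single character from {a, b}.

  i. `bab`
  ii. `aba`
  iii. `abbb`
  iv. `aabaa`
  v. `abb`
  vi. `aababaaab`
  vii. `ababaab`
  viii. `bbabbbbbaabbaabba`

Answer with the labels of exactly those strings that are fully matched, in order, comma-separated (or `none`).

i, ii, v

i. `bab` → match
ii. `aba` → match
iii. `abbb` → no match
iv. `aabaa` → no match
v. `abb` → match
vi. `aababaaab` → no match
vii. `ababaab` → no match
viii → no match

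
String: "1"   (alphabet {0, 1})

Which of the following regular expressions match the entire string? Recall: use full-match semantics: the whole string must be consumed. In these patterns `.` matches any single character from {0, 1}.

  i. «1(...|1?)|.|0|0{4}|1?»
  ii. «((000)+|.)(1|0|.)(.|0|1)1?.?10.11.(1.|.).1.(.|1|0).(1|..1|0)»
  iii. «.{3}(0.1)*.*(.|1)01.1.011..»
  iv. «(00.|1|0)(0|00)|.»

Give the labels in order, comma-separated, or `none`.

i → match
ii → no match
iii → no match
iv → match

i, iv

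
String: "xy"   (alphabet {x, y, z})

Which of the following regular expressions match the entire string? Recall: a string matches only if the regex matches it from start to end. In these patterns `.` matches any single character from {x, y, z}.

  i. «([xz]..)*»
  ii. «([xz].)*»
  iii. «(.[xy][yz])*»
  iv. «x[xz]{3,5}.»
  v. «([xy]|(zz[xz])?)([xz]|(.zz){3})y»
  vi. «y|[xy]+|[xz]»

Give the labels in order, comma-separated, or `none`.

i → no match
ii → match
iii → no match
iv → no match
v → match
vi → match

ii, v, vi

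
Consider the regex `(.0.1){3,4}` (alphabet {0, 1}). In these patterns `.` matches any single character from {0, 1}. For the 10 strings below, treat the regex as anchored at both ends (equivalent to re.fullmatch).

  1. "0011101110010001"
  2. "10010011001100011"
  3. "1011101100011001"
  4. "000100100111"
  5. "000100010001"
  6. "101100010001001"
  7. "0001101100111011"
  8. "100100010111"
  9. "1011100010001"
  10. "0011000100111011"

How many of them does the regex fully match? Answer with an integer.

5

1 → match
2 → no match
3 → match
4 → no match
5 → match
6 → no match
7 → match
8 → no match
9 → no match
10 → match
Total matched: 5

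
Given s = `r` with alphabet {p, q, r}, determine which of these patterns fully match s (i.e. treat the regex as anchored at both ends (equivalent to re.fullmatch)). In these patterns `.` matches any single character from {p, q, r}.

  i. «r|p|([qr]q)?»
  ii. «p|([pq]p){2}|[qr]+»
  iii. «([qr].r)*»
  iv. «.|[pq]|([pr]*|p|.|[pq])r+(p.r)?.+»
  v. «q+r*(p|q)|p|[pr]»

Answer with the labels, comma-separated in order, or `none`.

i → match
ii → match
iii → no match
iv → match
v → match

i, ii, iv, v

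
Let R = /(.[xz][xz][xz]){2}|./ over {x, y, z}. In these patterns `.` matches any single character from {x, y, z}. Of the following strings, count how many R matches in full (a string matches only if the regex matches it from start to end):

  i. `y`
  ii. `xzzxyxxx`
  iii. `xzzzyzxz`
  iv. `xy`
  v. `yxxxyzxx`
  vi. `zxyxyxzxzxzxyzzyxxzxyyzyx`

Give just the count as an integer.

i → match
ii → match
iii → match
iv → no match
v → match
vi → no match
Total matched: 4

4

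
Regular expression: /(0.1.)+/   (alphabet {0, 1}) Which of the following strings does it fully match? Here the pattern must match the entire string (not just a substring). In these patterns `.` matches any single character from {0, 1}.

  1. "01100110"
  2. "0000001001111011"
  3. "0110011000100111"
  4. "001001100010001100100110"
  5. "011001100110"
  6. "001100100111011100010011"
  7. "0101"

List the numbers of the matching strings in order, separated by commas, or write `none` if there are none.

1, 3, 4, 5

1 → match
2 → no match
3 → match
4 → match
5 → match
6 → no match
7 → no match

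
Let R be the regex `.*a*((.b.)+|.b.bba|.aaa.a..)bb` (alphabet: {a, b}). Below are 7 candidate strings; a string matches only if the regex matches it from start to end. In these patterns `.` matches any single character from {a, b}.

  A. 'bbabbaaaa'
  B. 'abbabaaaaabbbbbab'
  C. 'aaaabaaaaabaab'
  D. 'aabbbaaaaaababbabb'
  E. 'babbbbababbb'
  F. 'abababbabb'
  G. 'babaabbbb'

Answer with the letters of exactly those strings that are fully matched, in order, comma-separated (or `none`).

D, F, G

A → no match — must end with 'bb'
B → no match — must end with 'bb'
C → no match — must end with 'bb'
D → match
E → no match
F → match
G → match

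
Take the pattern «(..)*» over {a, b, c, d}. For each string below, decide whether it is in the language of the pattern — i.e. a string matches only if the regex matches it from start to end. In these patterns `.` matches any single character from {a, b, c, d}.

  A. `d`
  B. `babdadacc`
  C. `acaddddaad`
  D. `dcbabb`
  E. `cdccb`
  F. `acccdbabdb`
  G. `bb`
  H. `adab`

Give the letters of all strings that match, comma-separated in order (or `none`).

A → no match
B → no match
C → match
D → match
E → no match
F → match
G → match
H → match

C, D, F, G, H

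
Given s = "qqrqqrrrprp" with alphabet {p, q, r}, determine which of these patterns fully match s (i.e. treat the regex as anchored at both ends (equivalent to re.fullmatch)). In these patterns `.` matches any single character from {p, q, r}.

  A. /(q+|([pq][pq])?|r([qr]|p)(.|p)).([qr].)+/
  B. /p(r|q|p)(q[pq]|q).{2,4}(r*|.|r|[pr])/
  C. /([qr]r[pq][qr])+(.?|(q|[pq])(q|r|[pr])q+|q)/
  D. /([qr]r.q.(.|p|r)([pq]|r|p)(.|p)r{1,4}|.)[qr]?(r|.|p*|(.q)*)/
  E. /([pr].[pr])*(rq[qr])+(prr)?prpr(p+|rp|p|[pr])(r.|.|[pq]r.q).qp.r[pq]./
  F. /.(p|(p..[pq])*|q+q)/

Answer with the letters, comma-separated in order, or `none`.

A

A → match
B → no match — must start with "p"
C → no match
D → no match
E → no match
F → no match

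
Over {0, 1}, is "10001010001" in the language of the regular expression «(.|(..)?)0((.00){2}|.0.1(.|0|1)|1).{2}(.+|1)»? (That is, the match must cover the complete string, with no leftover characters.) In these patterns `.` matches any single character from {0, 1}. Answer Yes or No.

No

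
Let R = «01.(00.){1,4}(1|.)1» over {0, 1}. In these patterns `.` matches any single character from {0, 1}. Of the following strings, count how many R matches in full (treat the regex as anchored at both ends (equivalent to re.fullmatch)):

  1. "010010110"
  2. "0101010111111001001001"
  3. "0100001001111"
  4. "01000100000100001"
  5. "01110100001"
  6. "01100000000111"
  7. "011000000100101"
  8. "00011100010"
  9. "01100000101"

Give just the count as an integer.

1. "010010110" → no match — must end with "1"
2 → no match
3 → no match
4 → match
5. "01110100001" → no match
6 → match
7 → no match
8. "00011100010" → no match — must start with "01"
9. "01100000101" → match
Total matched: 3

3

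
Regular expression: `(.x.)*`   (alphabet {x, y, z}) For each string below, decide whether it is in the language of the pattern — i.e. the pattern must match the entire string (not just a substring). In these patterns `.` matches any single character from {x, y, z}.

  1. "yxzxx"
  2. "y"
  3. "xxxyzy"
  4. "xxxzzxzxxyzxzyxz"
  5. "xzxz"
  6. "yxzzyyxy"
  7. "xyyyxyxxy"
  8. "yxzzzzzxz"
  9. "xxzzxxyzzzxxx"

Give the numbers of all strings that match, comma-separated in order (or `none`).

1 → no match
2 → no match
3 → no match
4 → no match
5 → no match
6 → no match
7 → no match
8 → no match
9 → no match

none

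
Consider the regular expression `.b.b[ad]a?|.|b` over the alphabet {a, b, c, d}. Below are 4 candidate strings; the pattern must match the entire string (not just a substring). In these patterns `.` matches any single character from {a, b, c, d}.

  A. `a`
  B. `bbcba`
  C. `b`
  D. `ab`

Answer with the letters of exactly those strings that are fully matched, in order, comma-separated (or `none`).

A → match
B → match
C → match
D → no match

A, B, C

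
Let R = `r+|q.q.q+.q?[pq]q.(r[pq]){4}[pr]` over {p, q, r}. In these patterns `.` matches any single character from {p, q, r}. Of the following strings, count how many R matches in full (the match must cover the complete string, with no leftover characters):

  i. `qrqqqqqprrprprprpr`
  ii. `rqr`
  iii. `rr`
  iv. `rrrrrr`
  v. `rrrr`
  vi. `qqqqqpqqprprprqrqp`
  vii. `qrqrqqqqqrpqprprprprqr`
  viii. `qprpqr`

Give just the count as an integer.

5

i → no match
ii. `rqr` → no match
iii. `rr` → match
iv. `rrrrrr` → match
v. `rrrr` → match
vi → match
vii → match
viii. `qprpqr` → no match
Total matched: 5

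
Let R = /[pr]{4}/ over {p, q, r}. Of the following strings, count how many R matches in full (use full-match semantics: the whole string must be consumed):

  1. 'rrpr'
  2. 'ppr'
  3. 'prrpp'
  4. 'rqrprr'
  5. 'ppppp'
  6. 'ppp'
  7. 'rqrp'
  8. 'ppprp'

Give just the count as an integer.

1 → match
2 → no match
3 → no match
4 → no match
5 → no match
6 → no match
7 → no match
8 → no match
Total matched: 1

1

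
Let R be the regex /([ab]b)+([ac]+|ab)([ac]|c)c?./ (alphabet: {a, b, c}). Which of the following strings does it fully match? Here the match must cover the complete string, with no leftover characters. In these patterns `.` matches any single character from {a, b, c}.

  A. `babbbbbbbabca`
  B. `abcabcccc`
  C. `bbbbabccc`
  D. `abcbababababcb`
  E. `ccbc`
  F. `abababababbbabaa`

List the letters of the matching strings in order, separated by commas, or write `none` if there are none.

C, F

A → no match
B. `abcabcccc` → no match
C. `bbbbabccc` → match
D → no match
E. `ccbc` → no match
F → match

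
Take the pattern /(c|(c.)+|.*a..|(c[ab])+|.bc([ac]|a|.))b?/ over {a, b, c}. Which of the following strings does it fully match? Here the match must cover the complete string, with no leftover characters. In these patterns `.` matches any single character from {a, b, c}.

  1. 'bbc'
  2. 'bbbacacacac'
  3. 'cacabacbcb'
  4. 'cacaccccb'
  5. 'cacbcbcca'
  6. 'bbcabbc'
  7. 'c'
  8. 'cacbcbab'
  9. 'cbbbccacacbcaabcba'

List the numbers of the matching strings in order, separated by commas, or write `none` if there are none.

1 → no match
2 → no match
3 → no match
4 → match
5 → no match
6 → no match
7 → match
8 → no match
9 → no match

4, 7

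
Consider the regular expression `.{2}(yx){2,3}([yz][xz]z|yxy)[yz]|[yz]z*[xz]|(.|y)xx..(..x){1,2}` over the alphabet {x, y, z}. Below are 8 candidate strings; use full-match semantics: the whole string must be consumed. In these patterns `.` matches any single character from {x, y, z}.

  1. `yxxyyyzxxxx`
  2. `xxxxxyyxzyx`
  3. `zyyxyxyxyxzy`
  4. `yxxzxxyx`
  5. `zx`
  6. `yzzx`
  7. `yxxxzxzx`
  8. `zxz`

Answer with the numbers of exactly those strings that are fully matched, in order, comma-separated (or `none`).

1, 2, 3, 4, 5, 6, 7

1 → match
2 → match
3 → match
4 → match
5 → match
6 → match
7 → match
8 → no match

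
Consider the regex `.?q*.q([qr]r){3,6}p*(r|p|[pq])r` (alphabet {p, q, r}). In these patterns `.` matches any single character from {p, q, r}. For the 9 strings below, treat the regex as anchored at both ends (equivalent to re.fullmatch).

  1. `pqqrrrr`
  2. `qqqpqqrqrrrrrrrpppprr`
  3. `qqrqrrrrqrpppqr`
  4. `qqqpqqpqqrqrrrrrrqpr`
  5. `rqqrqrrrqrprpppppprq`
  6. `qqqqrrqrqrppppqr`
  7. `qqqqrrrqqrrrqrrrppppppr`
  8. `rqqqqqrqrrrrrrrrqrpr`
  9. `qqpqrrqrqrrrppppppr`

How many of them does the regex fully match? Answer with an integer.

5

1 → no match
2 → match
3 → match
4 → no match
5 → no match — must end with `r`
6 → match
7 → no match
8 → match
9 → match
Total matched: 5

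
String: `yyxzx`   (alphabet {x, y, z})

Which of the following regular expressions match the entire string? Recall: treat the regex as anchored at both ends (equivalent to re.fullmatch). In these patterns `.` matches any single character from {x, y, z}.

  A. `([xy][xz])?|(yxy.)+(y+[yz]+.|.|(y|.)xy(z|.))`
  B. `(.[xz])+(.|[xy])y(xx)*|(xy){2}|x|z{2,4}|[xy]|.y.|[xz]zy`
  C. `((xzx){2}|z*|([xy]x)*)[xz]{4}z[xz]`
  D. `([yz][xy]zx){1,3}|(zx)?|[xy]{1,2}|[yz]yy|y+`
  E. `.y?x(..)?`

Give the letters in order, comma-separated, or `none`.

E

A → no match
B → no match
C → no match
D → no match
E → match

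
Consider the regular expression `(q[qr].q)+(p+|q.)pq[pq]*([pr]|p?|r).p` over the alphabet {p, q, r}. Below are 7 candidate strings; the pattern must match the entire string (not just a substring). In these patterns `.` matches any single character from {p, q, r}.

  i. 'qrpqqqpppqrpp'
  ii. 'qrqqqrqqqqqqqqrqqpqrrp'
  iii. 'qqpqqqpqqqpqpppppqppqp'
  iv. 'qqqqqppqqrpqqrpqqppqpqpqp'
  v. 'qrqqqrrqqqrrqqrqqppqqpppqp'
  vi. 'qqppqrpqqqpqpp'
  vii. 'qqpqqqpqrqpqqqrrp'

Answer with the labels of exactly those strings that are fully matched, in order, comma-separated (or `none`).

i → no match
ii → no match
iii → match
iv → no match
v → no match
vi → no match
vii → no match

iii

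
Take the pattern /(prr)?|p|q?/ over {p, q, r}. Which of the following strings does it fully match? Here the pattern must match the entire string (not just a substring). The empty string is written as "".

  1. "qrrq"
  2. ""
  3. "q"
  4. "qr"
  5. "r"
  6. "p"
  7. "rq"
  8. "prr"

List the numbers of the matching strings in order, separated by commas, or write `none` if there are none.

1 → no match
2 → match
3 → match
4 → no match
5 → no match
6 → match
7 → no match
8 → match

2, 3, 6, 8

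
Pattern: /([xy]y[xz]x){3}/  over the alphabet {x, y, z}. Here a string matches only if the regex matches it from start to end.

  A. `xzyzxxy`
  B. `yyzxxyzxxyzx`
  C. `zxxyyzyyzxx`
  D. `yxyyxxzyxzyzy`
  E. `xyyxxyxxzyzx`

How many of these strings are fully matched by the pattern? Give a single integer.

1

A → no match — must end with `x`
B → match
C → no match
D → no match — must end with `x`
E → no match
Total matched: 1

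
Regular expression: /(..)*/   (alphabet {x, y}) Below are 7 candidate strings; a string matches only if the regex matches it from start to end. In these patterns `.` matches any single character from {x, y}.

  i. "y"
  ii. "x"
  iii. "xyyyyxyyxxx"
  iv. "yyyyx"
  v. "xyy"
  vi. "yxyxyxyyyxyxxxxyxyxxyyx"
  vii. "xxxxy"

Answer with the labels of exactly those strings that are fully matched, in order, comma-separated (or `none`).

i → no match
ii → no match
iii → no match
iv → no match
v → no match
vi → no match
vii → no match

none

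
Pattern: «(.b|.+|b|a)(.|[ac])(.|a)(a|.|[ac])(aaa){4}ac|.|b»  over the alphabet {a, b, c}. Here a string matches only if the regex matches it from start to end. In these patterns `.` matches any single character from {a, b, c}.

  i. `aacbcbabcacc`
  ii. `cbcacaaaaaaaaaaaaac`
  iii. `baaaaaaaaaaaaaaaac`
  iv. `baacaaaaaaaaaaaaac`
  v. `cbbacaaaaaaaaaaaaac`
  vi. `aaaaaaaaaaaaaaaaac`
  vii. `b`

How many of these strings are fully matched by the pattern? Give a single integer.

i → no match
ii → match
iii → match
iv → match
v → match
vi → match
vii → match
Total matched: 6

6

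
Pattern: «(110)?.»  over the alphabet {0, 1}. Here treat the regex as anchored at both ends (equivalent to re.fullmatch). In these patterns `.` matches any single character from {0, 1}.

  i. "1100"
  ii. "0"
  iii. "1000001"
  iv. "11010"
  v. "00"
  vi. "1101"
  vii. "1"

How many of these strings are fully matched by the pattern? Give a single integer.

4

i → match
ii → match
iii → no match
iv → no match
v → no match
vi → match
vii → match
Total matched: 4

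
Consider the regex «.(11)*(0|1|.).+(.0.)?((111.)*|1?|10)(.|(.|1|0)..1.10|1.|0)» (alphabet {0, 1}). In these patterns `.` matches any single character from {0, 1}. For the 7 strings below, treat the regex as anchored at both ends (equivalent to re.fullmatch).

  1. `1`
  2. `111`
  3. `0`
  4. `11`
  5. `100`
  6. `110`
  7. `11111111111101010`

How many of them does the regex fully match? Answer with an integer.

1. `1` → no match
2. `111` → no match
3. `0` → no match
4. `11` → no match
5. `100` → no match
6. `110` → no match
7 → match
Total matched: 1

1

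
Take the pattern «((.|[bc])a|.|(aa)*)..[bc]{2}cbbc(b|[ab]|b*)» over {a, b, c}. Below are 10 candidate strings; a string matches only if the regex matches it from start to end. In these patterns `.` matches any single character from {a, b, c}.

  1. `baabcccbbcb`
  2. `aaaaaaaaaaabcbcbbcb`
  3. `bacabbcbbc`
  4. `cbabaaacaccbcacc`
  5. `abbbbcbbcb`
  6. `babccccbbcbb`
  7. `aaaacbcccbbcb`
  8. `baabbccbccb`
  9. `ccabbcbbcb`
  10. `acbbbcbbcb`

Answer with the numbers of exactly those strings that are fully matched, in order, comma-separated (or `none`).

1 → match
2 → match
3 → match
4 → no match
5 → match
6 → match
7 → match
8 → no match
9 → match
10 → match

1, 2, 3, 5, 6, 7, 9, 10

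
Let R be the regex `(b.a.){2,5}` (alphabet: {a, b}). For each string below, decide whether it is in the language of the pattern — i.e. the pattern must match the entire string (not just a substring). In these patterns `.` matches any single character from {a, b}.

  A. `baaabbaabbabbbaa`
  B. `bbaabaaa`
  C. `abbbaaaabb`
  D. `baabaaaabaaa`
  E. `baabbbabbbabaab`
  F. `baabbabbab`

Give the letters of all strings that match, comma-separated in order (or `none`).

A → match
B → match
C → no match — must start with `b`
D → no match
E → no match
F → no match

A, B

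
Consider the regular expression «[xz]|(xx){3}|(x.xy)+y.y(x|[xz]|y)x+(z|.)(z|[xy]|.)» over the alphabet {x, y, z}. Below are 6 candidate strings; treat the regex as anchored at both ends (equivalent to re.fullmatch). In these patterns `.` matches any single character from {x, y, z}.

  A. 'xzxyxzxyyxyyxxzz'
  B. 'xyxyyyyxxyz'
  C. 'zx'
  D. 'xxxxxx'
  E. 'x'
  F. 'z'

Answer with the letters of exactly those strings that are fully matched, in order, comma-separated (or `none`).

A, B, D, E, F

A → match
B → match
C → no match
D → match
E → match
F → match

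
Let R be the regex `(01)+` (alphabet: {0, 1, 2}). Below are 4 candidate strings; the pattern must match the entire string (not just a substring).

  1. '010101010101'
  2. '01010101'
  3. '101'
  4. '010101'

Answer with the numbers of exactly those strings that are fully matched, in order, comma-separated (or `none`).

1, 2, 4

1. '010101010101' → match
2. '01010101' → match
3. '101' → no match — must start with '01'
4. '010101' → match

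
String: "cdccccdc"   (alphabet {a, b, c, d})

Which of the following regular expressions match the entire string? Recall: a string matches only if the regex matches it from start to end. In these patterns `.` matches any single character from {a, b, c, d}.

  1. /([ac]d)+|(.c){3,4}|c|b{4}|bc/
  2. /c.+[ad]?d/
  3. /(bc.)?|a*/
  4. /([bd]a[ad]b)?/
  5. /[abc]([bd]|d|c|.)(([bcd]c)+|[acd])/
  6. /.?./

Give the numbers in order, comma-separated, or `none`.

5

1 → no match
2 → no match — must end with "d"
3 → no match
4 → no match
5 → match
6 → no match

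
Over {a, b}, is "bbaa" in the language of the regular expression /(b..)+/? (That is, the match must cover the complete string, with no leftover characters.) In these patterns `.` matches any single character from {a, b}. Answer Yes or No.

No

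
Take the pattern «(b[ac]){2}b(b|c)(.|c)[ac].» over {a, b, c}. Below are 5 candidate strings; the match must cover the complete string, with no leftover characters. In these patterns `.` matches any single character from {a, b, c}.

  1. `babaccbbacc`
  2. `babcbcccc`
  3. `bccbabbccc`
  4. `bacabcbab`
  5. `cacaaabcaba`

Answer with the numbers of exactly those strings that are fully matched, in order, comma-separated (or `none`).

1 → no match
2 → match
3 → no match
4 → no match
5 → no match — must start with `b`

2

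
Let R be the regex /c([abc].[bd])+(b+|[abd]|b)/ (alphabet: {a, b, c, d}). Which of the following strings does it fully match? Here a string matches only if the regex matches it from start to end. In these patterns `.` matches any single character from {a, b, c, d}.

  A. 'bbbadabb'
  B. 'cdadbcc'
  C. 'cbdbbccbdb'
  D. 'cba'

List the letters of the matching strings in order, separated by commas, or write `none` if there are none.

A. 'bbbadabb' → no match — must start with 'c'
B. 'cdadbcc' → no match
C. 'cbdbbccbdb' → no match
D. 'cba' → no match

none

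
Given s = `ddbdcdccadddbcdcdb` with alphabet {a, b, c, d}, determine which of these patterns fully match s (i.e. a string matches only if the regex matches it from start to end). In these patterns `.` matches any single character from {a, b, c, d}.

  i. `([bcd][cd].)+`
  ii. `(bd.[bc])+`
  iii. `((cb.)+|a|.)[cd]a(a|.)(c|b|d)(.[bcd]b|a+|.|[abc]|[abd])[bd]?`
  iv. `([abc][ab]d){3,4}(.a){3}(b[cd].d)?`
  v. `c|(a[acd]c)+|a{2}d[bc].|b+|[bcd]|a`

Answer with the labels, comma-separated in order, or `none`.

i

i → match
ii → no match — must start with `bd`
iii → no match
iv → no match
v → no match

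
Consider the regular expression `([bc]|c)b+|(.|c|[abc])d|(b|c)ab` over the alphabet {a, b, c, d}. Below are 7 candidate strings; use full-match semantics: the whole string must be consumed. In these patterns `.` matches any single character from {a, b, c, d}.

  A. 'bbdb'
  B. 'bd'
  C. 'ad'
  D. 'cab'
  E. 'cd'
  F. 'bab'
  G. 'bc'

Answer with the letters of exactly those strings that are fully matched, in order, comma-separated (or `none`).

A → no match
B → match
C → match
D → match
E → match
F → match
G → no match

B, C, D, E, F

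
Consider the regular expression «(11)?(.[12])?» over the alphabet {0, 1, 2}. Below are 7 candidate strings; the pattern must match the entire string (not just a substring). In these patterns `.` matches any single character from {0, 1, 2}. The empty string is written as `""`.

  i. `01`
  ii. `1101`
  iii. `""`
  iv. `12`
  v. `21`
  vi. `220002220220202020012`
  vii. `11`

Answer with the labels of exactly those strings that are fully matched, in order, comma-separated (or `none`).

i, ii, iii, iv, v, vii

i → match
ii → match
iii → match
iv → match
v → match
vi → no match
vii → match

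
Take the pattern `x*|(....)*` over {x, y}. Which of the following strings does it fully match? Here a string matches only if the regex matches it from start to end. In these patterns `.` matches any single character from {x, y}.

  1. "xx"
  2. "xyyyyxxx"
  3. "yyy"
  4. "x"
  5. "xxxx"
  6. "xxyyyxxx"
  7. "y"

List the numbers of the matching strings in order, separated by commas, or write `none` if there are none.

1 → match
2 → match
3 → no match
4 → match
5 → match
6 → match
7 → no match

1, 2, 4, 5, 6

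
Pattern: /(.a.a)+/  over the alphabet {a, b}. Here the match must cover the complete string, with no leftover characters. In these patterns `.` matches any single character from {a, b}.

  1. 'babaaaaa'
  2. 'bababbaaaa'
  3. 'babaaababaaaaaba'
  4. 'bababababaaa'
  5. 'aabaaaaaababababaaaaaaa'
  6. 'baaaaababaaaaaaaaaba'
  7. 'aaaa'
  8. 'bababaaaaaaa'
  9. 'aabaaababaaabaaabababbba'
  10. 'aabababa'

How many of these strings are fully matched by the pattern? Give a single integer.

7

1 → match
2 → no match
3 → match
4 → match
5 → no match
6 → match
7 → match
8 → match
9 → no match
10 → match
Total matched: 7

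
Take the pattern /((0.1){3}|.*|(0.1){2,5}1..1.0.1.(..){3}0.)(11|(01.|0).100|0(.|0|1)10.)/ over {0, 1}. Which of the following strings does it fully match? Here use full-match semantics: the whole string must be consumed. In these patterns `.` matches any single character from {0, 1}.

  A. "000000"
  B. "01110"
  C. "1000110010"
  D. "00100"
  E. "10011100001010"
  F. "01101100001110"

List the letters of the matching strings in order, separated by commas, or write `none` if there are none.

D

A. "000000" → no match
B. "01110" → no match
C. "1000110010" → no match
D. "00100" → match
E → no match
F → no match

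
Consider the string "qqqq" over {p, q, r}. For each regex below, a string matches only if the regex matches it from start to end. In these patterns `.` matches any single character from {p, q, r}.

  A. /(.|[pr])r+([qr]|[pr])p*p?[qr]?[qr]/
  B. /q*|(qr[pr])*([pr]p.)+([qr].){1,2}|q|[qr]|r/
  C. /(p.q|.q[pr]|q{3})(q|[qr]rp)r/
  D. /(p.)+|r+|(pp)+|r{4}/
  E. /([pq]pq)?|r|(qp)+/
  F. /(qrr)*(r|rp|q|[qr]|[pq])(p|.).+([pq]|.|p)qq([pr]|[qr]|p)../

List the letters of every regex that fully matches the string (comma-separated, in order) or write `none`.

B

A → no match
B → match
C → no match — must end with "r"
D → no match
E → no match
F → no match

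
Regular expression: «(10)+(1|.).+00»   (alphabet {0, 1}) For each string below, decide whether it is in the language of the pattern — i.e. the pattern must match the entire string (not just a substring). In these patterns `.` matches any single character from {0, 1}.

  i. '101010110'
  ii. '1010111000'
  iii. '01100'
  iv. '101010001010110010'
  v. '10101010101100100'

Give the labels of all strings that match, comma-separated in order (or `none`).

i. '101010110' → no match — must end with '00'
ii. '1010111000' → match
iii. '01100' → no match — must start with '10'
iv → no match — must end with '00'
v → match

ii, v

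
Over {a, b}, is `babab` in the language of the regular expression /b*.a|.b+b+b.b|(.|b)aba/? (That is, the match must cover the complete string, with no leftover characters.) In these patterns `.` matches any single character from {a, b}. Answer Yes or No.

No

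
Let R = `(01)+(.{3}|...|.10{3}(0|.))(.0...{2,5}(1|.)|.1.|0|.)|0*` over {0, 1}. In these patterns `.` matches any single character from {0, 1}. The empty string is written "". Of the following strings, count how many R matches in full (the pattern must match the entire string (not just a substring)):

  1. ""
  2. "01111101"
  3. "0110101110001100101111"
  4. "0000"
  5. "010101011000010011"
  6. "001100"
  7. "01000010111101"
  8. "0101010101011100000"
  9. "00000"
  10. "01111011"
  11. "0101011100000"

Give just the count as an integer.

7

1. "" → match
2. "01111101" → no match
3 → no match
4. "0000" → match
5 → match
6. "001100" → no match
7 → no match
8 → match
9. "00000" → match
10. "01111011" → match
11 → match
Total matched: 7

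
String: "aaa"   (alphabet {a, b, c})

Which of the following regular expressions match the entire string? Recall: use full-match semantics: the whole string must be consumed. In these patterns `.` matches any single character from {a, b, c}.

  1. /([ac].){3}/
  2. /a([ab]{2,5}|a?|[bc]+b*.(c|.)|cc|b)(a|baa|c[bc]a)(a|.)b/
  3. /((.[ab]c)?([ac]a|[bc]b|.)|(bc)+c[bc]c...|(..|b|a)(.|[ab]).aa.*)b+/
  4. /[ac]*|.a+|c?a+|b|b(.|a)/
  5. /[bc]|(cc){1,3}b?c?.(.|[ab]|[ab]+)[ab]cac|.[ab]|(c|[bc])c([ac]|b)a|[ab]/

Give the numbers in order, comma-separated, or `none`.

1 → no match
2 → no match — must end with "b"
3 → no match — must end with "b"
4 → match
5 → no match

4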